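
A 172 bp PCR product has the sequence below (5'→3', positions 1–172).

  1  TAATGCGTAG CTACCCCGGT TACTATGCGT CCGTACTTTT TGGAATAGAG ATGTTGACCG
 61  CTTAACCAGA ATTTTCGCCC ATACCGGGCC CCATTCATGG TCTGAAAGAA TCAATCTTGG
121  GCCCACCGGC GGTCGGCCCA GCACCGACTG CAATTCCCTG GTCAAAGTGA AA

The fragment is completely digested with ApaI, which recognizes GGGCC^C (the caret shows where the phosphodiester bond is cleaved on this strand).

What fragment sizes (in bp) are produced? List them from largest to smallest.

90, 49, 33 bp

ApaI sites (GGGCCC) start at positions 86, 119.
ApaI cuts after base 5 of each site (before the last base), so after positions 90, 123.
Linear molecule, 2 cuts → 3 fragments:
  1–90 → 90 bp
  91–123 → 33 bp
  124–172 → 49 bp
Sorted largest to smallest: 90, 49, 33 bp.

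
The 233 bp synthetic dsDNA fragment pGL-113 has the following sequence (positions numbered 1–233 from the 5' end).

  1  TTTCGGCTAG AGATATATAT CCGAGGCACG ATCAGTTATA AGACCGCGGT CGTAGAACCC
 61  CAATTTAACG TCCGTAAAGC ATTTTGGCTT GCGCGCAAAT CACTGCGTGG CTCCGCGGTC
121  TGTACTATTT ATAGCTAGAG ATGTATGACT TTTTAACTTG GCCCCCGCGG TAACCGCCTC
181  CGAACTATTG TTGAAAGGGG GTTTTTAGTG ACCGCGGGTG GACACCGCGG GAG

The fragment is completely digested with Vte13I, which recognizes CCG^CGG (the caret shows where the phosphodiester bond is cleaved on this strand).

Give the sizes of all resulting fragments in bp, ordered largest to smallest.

69, 52, 47, 46, 13, 6 bp

Vte13I sites (CCGCGG) start at positions 44, 113, 165, 212, 225.
Vte13I cuts after base 3 of each site, so after positions 46, 115, 167, 214, 227.
Linear molecule, 5 cuts → 6 fragments:
  1–46 → 46 bp
  47–115 → 69 bp
  116–167 → 52 bp
  168–214 → 47 bp
  215–227 → 13 bp
  228–233 → 6 bp
Sorted largest to smallest: 69, 52, 47, 46, 13, 6 bp.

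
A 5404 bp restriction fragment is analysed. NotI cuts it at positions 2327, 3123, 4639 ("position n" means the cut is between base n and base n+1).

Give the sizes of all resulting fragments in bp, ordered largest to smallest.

2327, 1516, 796, 765 bp

Linear molecule, 3 cuts → 4 fragments:
  2327 − 0 = 2327 bp
  3123 − 2327 = 796 bp
  4639 − 3123 = 1516 bp
  5404 − 4639 = 765 bp
Sorted largest to smallest: 2327, 1516, 796, 765 bp.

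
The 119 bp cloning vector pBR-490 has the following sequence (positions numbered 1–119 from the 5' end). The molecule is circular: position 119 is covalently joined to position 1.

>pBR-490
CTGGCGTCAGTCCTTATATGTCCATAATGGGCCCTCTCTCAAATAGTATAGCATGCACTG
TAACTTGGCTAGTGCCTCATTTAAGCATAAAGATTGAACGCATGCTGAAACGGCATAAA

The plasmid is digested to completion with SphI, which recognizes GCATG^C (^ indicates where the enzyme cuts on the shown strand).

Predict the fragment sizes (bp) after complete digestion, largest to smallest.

SphI sites (GCATGC) start at positions 51, 100.
SphI cuts after base 5 of each site (before the last base), so after positions 55, 104.
Circular molecule, 2 cuts → 2 fragments:
  56–104 → 49 bp
  105–119 then 1–55 → 15 + 55 = 70 bp
Sorted largest to smallest: 70, 49 bp.

70, 49 bp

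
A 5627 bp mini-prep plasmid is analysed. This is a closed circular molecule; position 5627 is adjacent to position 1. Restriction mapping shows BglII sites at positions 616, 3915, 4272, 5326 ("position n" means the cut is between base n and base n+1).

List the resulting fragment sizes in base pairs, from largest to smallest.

Circular molecule, 4 cuts → 4 fragments:
  3915 − 616 = 3299 bp
  4272 − 3915 = 357 bp
  5326 − 4272 = 1054 bp
  wrap: 5627 − 5326 + 616 = 917 bp
Sorted largest to smallest: 3299, 1054, 917, 357 bp.

3299, 1054, 917, 357 bp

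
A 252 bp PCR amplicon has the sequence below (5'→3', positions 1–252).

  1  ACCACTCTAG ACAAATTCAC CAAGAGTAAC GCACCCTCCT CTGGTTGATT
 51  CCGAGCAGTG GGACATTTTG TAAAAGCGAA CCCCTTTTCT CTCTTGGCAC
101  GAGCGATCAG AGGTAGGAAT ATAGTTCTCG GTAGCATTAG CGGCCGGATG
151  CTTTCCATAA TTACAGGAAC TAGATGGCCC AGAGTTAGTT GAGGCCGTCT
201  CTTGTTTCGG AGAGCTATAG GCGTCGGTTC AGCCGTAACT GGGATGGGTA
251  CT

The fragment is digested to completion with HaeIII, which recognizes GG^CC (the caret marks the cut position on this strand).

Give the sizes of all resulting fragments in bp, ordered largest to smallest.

HaeIII sites (GGCC) start at positions 142, 176, 193.
HaeIII cuts after base 2 of each site, so after positions 143, 177, 194.
Linear molecule, 3 cuts → 4 fragments:
  1–143 → 143 bp
  144–177 → 34 bp
  178–194 → 17 bp
  195–252 → 58 bp
Sorted largest to smallest: 143, 58, 34, 17 bp.

143, 58, 34, 17 bp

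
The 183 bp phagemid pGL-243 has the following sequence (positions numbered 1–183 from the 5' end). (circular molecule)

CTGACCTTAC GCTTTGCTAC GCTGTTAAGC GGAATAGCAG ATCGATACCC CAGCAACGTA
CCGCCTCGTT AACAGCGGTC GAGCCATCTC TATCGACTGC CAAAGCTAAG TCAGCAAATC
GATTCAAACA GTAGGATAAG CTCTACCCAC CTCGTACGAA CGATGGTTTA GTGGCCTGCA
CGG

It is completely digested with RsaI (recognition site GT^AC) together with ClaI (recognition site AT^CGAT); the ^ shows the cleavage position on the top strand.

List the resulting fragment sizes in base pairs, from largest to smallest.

RsaI sites (GTAC) start at positions 58, 154.
RsaI cuts after base 2 of each site, so after positions 59, 155.
ClaI sites (ATCGAT) start at positions 41, 118.
ClaI cuts after base 2 of each site, so after positions 42, 119.
Combined cut positions: 42, 59, 119, 155.
Circular molecule, 4 cuts → 4 fragments:
  43–59 → 17 bp
  60–119 → 60 bp
  120–155 → 36 bp
  156–183 then 1–42 → 28 + 42 = 70 bp
Sorted largest to smallest: 70, 60, 36, 17 bp.

70, 60, 36, 17 bp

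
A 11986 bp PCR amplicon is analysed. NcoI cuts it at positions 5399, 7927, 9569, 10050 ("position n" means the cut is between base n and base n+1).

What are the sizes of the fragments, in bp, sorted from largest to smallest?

Linear molecule, 4 cuts → 5 fragments:
  5399 − 0 = 5399 bp
  7927 − 5399 = 2528 bp
  9569 − 7927 = 1642 bp
  10050 − 9569 = 481 bp
  11986 − 10050 = 1936 bp
Sorted largest to smallest: 5399, 2528, 1936, 1642, 481 bp.

5399, 2528, 1936, 1642, 481 bp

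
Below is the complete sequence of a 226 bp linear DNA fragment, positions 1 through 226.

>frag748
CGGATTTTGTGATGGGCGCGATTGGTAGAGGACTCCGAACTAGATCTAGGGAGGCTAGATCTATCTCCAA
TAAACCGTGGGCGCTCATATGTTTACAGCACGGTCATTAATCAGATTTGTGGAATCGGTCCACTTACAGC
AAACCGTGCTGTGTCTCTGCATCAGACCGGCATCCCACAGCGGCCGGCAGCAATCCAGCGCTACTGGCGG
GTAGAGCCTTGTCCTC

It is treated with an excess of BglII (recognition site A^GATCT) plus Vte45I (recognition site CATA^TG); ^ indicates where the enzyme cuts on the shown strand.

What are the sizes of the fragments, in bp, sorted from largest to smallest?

BglII sites (AGATCT) start at positions 42, 57.
BglII cuts after the first base of each site, so after positions 42, 57.
The Vte45I site (CATATG) starts at position 86.
Vte45I cuts after base 4 of each site, so after position 89.
Combined cut positions: 42, 57, 89.
Linear molecule, 3 cuts → 4 fragments:
  1–42 → 42 bp
  43–57 → 15 bp
  58–89 → 32 bp
  90–226 → 137 bp
Sorted largest to smallest: 137, 42, 32, 15 bp.

137, 42, 32, 15 bp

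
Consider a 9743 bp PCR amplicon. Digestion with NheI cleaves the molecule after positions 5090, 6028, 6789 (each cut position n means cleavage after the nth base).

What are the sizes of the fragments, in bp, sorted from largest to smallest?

Linear molecule, 3 cuts → 4 fragments:
  5090 − 0 = 5090 bp
  6028 − 5090 = 938 bp
  6789 − 6028 = 761 bp
  9743 − 6789 = 2954 bp
Sorted largest to smallest: 5090, 2954, 938, 761 bp.

5090, 2954, 938, 761 bp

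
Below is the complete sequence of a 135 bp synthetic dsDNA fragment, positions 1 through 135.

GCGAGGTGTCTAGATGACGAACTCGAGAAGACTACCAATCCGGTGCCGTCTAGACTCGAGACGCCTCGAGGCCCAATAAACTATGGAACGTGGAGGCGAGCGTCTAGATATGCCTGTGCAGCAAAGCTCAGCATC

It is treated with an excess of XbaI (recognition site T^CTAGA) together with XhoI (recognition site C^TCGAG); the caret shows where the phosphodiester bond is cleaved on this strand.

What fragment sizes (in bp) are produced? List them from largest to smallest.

XbaI sites (TCTAGA) start at positions 9, 49, 103.
XbaI cuts after the first base of each site, so after positions 9, 49, 103.
XhoI sites (CTCGAG) start at positions 22, 55, 65.
XhoI cuts after the first base of each site, so after positions 22, 55, 65.
Combined cut positions: 9, 22, 49, 55, 65, 103.
Linear molecule, 6 cuts → 7 fragments:
  1–9 → 9 bp
  10–22 → 13 bp
  23–49 → 27 bp
  50–55 → 6 bp
  56–65 → 10 bp
  66–103 → 38 bp
  104–135 → 32 bp
Sorted largest to smallest: 38, 32, 27, 13, 10, 9, 6 bp.

38, 32, 27, 13, 10, 9, 6 bp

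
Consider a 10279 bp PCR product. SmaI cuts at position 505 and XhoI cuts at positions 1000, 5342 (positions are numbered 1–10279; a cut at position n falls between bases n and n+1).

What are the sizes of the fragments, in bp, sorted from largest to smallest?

4937, 4342, 505, 495 bp

Combined cut positions (sorted): 505, 1000, 5342.
Linear molecule, 3 cuts → 4 fragments:
  505 − 0 = 505 bp
  1000 − 505 = 495 bp
  5342 − 1000 = 4342 bp
  10279 − 5342 = 4937 bp
Sorted largest to smallest: 4937, 4342, 505, 495 bp.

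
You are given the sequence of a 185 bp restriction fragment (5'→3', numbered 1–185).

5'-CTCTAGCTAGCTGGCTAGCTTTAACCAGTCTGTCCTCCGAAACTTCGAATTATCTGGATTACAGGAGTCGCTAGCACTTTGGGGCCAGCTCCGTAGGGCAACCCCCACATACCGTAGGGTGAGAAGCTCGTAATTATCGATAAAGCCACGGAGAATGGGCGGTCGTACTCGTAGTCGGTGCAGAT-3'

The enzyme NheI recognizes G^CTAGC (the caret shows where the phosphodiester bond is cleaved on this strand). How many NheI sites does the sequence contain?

GCTAGC occurs starting at positions 6, 14, 70.
NheI cuts at 3 sites.

3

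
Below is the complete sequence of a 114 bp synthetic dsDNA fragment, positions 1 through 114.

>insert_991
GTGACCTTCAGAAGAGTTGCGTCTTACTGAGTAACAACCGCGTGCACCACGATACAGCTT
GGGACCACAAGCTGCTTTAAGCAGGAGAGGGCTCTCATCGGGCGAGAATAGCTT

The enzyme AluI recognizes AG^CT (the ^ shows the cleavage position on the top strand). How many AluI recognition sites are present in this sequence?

AGCT occurs starting at positions 56, 70, 110.
AluI cuts at 3 sites.

3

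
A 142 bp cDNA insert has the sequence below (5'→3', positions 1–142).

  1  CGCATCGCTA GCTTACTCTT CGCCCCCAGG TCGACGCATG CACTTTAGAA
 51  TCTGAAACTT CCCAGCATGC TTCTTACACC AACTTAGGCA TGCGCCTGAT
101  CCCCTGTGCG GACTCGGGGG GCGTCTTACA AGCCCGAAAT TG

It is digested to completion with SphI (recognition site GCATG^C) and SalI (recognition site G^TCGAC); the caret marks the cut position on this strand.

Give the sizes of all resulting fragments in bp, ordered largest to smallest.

50, 30, 29, 23, 10 bp

SphI sites (GCATGC) start at positions 36, 65, 88.
SphI cuts after base 5 of each site (before the last base), so after positions 40, 69, 92.
The SalI site (GTCGAC) starts at position 30.
SalI cuts after the first base of each site, so after position 30.
Combined cut positions: 30, 40, 69, 92.
Linear molecule, 4 cuts → 5 fragments:
  1–30 → 30 bp
  31–40 → 10 bp
  41–69 → 29 bp
  70–92 → 23 bp
  93–142 → 50 bp
Sorted largest to smallest: 50, 30, 29, 23, 10 bp.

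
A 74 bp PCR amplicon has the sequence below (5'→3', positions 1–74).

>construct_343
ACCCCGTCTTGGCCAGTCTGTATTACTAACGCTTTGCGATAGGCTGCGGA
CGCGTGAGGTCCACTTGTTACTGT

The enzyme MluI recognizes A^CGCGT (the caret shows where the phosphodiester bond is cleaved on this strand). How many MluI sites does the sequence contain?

1

ACGCGT occurs starting at position 50.
MluI cuts at 1 site.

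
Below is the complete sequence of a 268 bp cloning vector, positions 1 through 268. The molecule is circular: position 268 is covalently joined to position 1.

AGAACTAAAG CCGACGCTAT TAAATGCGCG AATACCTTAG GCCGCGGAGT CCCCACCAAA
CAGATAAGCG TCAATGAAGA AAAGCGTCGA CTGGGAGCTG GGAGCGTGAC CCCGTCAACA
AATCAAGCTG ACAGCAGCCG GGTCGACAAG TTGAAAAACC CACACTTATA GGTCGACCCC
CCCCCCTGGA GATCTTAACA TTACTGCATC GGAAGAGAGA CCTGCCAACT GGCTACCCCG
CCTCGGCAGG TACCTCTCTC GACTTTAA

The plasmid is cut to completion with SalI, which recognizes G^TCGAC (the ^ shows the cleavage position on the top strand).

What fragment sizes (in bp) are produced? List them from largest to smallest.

SalI sites (GTCGAC) start at positions 86, 142, 172.
SalI cuts after the first base of each site, so after positions 86, 142, 172.
Circular molecule, 3 cuts → 3 fragments:
  87–142 → 56 bp
  143–172 → 30 bp
  173–268 then 1–86 → 96 + 86 = 182 bp
Sorted largest to smallest: 182, 56, 30 bp.

182, 56, 30 bp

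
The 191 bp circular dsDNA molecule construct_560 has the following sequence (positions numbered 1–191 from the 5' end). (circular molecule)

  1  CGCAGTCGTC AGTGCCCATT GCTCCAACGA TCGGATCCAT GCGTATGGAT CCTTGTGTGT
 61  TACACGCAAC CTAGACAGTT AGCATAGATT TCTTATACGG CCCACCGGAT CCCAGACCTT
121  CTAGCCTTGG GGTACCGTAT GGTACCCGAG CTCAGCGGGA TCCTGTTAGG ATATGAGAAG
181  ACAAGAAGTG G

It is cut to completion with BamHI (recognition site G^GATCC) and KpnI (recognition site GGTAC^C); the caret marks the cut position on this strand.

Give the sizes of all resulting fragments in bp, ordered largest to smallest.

BamHI sites (GGATCC) start at positions 33, 47, 107, 158.
BamHI cuts after the first base of each site, so after positions 33, 47, 107, 158.
KpnI sites (GGTACC) start at positions 131, 141.
KpnI cuts after base 5 of each site (before the last base), so after positions 135, 145.
Combined cut positions: 33, 47, 107, 135, 145, 158.
Circular molecule, 6 cuts → 6 fragments:
  34–47 → 14 bp
  48–107 → 60 bp
  108–135 → 28 bp
  136–145 → 10 bp
  146–158 → 13 bp
  159–191 then 1–33 → 33 + 33 = 66 bp
Sorted largest to smallest: 66, 60, 28, 14, 13, 10 bp.

66, 60, 28, 14, 13, 10 bp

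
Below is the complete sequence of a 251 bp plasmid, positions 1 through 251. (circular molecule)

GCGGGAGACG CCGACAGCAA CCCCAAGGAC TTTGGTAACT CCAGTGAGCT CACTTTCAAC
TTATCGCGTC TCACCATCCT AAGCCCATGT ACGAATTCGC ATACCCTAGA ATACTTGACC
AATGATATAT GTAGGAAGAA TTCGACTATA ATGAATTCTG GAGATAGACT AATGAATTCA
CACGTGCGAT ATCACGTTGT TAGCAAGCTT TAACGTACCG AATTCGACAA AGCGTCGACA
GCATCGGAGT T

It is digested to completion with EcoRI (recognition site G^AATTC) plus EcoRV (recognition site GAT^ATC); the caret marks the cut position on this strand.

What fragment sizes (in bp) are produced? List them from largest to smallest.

124, 45, 30, 21, 16, 15 bp

EcoRI sites (GAATTC) start at positions 93, 138, 153, 174, 220.
EcoRI cuts after the first base of each site, so after positions 93, 138, 153, 174, 220.
The EcoRV site (GATATC) starts at position 188.
EcoRV cuts after base 3 of each site, so after position 190.
Combined cut positions: 93, 138, 153, 174, 190, 220.
Circular molecule, 6 cuts → 6 fragments:
  94–138 → 45 bp
  139–153 → 15 bp
  154–174 → 21 bp
  175–190 → 16 bp
  191–220 → 30 bp
  221–251 then 1–93 → 31 + 93 = 124 bp
Sorted largest to smallest: 124, 45, 30, 21, 16, 15 bp.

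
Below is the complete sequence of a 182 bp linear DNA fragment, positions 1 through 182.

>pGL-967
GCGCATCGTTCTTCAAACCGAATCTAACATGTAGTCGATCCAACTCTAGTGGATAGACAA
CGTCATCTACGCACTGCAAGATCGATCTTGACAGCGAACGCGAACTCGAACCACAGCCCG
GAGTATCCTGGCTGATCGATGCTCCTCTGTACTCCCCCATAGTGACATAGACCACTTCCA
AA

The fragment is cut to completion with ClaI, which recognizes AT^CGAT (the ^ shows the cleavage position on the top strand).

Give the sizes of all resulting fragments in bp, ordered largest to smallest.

82, 54, 46 bp

ClaI sites (ATCGAT) start at positions 81, 135.
ClaI cuts after base 2 of each site, so after positions 82, 136.
Linear molecule, 2 cuts → 3 fragments:
  1–82 → 82 bp
  83–136 → 54 bp
  137–182 → 46 bp
Sorted largest to smallest: 82, 54, 46 bp.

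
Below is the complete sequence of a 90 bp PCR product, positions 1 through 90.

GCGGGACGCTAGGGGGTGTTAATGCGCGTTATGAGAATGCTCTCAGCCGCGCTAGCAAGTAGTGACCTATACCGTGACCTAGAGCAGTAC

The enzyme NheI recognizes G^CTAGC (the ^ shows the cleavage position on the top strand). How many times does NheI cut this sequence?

1

GCTAGC occurs starting at position 51.
NheI cuts at 1 site.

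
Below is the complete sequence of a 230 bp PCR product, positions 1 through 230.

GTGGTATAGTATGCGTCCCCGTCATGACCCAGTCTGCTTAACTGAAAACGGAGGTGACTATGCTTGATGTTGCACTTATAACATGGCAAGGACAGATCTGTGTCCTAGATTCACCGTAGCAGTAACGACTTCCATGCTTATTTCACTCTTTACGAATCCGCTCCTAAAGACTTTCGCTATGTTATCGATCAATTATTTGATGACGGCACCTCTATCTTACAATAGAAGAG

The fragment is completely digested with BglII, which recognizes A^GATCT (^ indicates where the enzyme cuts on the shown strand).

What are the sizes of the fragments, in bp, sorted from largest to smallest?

The BglII site (AGATCT) starts at position 94.
BglII cuts after the first base of each site, so after position 94.
Linear molecule, 1 cut → 2 fragments:
  1–94 → 94 bp
  95–230 → 136 bp
Sorted largest to smallest: 136, 94 bp.

136, 94 bp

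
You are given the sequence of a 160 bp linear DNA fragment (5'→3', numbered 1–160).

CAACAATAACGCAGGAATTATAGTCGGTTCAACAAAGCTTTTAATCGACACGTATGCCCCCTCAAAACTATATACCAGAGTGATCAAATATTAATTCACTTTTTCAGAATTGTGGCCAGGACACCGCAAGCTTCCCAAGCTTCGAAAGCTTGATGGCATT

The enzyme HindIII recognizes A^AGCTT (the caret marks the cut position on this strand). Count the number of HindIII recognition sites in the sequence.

4

AAGCTT occurs starting at positions 35, 128, 137, 146.
HindIII cuts at 4 sites.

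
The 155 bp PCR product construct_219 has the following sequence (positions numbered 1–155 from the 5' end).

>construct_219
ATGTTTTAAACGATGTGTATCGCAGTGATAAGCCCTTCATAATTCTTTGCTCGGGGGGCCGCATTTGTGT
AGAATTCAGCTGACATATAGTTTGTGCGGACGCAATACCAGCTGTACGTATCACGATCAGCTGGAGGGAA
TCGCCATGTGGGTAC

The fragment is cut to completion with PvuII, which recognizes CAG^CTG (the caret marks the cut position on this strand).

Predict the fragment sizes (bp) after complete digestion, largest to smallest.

79, 32, 25, 19 bp

PvuII sites (CAGCTG) start at positions 77, 109, 128.
PvuII cuts after base 3 of each site, so after positions 79, 111, 130.
Linear molecule, 3 cuts → 4 fragments:
  1–79 → 79 bp
  80–111 → 32 bp
  112–130 → 19 bp
  131–155 → 25 bp
Sorted largest to smallest: 79, 32, 25, 19 bp.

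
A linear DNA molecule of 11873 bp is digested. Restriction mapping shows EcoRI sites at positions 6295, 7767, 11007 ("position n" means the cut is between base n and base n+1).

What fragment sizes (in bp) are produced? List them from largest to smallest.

Linear molecule, 3 cuts → 4 fragments:
  6295 − 0 = 6295 bp
  7767 − 6295 = 1472 bp
  11007 − 7767 = 3240 bp
  11873 − 11007 = 866 bp
Sorted largest to smallest: 6295, 3240, 1472, 866 bp.

6295, 3240, 1472, 866 bp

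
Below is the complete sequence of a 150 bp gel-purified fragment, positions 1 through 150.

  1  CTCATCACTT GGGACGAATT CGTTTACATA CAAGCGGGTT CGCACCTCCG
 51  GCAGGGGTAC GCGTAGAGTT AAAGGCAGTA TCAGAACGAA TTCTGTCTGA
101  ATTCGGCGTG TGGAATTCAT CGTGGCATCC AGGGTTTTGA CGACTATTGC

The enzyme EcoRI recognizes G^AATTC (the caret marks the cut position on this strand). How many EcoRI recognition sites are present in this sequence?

4

GAATTC occurs starting at positions 16, 88, 99, 113.
EcoRI cuts at 4 sites.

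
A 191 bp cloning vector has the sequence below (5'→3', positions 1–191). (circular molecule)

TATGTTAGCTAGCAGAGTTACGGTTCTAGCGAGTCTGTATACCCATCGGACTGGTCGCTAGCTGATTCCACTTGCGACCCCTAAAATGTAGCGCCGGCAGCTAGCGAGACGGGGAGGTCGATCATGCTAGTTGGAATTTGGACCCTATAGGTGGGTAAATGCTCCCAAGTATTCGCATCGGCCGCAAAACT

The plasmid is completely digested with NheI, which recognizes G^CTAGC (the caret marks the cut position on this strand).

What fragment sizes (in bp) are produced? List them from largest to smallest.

99, 49, 43 bp

NheI sites (GCTAGC) start at positions 8, 57, 100.
NheI cuts after the first base of each site, so after positions 8, 57, 100.
Circular molecule, 3 cuts → 3 fragments:
  9–57 → 49 bp
  58–100 → 43 bp
  101–191 then 1–8 → 91 + 8 = 99 bp
Sorted largest to smallest: 99, 49, 43 bp.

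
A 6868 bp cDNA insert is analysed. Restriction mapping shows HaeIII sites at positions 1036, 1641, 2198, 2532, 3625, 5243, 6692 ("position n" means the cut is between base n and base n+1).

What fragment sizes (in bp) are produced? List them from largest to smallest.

Linear molecule, 7 cuts → 8 fragments:
  1036 − 0 = 1036 bp
  1641 − 1036 = 605 bp
  2198 − 1641 = 557 bp
  2532 − 2198 = 334 bp
  3625 − 2532 = 1093 bp
  5243 − 3625 = 1618 bp
  6692 − 5243 = 1449 bp
  6868 − 6692 = 176 bp
Sorted largest to smallest: 1618, 1449, 1093, 1036, 605, 557, 334, 176 bp.

1618, 1449, 1093, 1036, 605, 557, 334, 176 bp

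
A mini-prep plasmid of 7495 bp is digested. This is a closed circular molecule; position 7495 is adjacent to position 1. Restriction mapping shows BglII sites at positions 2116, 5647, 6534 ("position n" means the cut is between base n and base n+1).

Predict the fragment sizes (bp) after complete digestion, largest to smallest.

Circular molecule, 3 cuts → 3 fragments:
  5647 − 2116 = 3531 bp
  6534 − 5647 = 887 bp
  wrap: 7495 − 6534 + 2116 = 3077 bp
Sorted largest to smallest: 3531, 3077, 887 bp.

3531, 3077, 887 bp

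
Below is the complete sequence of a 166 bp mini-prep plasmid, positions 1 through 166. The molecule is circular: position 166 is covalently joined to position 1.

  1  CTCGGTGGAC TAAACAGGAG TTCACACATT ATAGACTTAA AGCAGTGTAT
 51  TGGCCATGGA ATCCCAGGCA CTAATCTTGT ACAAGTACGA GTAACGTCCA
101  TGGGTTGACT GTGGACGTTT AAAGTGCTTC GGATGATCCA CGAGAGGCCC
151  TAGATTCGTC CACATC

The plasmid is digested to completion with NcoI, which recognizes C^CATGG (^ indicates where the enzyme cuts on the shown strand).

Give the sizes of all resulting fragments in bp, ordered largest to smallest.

122, 44 bp

NcoI sites (CCATGG) start at positions 54, 98.
NcoI cuts after the first base of each site, so after positions 54, 98.
Circular molecule, 2 cuts → 2 fragments:
  55–98 → 44 bp
  99–166 then 1–54 → 68 + 54 = 122 bp
Sorted largest to smallest: 122, 44 bp.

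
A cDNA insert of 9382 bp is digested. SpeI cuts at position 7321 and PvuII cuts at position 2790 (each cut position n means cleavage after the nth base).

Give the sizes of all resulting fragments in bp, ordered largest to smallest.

4531, 2790, 2061 bp

Combined cut positions (sorted): 2790, 7321.
Linear molecule, 2 cuts → 3 fragments:
  2790 − 0 = 2790 bp
  7321 − 2790 = 4531 bp
  9382 − 7321 = 2061 bp
Sorted largest to smallest: 4531, 2790, 2061 bp.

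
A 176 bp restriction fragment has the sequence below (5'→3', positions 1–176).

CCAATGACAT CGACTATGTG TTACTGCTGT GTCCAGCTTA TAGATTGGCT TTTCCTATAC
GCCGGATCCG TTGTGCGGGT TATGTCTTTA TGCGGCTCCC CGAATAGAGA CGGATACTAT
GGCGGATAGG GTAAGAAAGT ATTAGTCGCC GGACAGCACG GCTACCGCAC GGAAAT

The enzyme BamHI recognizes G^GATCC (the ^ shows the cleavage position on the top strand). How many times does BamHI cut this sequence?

GGATCC occurs starting at position 64.
BamHI cuts at 1 site.

1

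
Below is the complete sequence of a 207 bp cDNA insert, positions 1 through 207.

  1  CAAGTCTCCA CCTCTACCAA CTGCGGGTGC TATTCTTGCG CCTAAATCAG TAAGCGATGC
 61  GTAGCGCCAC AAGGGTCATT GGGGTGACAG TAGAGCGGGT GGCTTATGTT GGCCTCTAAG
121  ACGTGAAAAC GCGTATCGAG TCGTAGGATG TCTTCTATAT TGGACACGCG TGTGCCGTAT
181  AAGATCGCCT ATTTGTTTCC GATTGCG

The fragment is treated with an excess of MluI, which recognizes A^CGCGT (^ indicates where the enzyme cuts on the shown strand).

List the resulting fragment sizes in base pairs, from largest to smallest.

129, 41, 37 bp

MluI sites (ACGCGT) start at positions 129, 166.
MluI cuts after the first base of each site, so after positions 129, 166.
Linear molecule, 2 cuts → 3 fragments:
  1–129 → 129 bp
  130–166 → 37 bp
  167–207 → 41 bp
Sorted largest to smallest: 129, 41, 37 bp.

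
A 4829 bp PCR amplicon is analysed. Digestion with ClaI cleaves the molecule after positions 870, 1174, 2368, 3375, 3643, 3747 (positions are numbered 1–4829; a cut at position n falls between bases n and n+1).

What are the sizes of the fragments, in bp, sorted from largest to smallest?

1194, 1082, 1007, 870, 304, 268, 104 bp

Linear molecule, 6 cuts → 7 fragments:
  870 − 0 = 870 bp
  1174 − 870 = 304 bp
  2368 − 1174 = 1194 bp
  3375 − 2368 = 1007 bp
  3643 − 3375 = 268 bp
  3747 − 3643 = 104 bp
  4829 − 3747 = 1082 bp
Sorted largest to smallest: 1194, 1082, 1007, 870, 304, 268, 104 bp.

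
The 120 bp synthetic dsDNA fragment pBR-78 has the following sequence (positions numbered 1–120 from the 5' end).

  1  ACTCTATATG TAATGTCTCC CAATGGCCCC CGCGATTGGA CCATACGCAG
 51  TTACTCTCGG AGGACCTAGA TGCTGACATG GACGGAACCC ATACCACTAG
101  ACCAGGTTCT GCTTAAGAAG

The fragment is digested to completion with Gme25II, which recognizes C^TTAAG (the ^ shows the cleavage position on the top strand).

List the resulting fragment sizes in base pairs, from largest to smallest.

The Gme25II site (CTTAAG) starts at position 112.
Gme25II cuts after the first base of each site, so after position 112.
Linear molecule, 1 cut → 2 fragments:
  1–112 → 112 bp
  113–120 → 8 bp
Sorted largest to smallest: 112, 8 bp.

112, 8 bp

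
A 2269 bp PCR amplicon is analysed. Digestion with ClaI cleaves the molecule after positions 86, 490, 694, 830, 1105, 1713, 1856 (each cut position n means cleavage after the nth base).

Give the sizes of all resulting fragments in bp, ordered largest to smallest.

608, 413, 404, 275, 204, 143, 136, 86 bp

Linear molecule, 7 cuts → 8 fragments:
  86 − 0 = 86 bp
  490 − 86 = 404 bp
  694 − 490 = 204 bp
  830 − 694 = 136 bp
  1105 − 830 = 275 bp
  1713 − 1105 = 608 bp
  1856 − 1713 = 143 bp
  2269 − 1856 = 413 bp
Sorted largest to smallest: 608, 413, 404, 275, 204, 143, 136, 86 bp.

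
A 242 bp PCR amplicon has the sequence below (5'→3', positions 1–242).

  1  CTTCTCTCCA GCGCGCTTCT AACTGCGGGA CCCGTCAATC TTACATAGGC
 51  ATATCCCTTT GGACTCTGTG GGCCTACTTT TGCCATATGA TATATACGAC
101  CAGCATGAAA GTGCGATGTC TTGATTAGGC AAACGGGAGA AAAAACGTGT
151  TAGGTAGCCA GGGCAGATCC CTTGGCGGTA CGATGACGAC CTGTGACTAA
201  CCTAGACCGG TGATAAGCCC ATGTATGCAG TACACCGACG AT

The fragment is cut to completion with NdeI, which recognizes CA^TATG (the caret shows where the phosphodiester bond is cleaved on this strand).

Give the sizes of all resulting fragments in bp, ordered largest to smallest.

157, 85 bp

The NdeI site (CATATG) starts at position 84.
NdeI cuts after base 2 of each site, so after position 85.
Linear molecule, 1 cut → 2 fragments:
  1–85 → 85 bp
  86–242 → 157 bp
Sorted largest to smallest: 157, 85 bp.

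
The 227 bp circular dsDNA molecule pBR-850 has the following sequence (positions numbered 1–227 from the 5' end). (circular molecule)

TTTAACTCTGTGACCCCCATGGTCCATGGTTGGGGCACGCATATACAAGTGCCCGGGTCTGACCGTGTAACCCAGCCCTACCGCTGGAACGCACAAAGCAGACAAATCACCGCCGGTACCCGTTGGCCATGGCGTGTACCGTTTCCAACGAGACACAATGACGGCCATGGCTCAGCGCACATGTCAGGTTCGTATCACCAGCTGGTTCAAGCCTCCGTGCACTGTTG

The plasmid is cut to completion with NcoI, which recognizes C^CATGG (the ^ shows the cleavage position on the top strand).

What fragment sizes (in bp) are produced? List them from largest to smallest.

103, 79, 38, 7 bp

NcoI sites (CCATGG) start at positions 17, 24, 127, 165.
NcoI cuts after the first base of each site, so after positions 17, 24, 127, 165.
Circular molecule, 4 cuts → 4 fragments:
  18–24 → 7 bp
  25–127 → 103 bp
  128–165 → 38 bp
  166–227 then 1–17 → 62 + 17 = 79 bp
Sorted largest to smallest: 103, 79, 38, 7 bp.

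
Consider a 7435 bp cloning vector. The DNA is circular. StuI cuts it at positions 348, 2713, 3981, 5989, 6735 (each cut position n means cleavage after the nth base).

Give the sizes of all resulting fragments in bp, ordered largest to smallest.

Circular molecule, 5 cuts → 5 fragments:
  2713 − 348 = 2365 bp
  3981 − 2713 = 1268 bp
  5989 − 3981 = 2008 bp
  6735 − 5989 = 746 bp
  wrap: 7435 − 6735 + 348 = 1048 bp
Sorted largest to smallest: 2365, 2008, 1268, 1048, 746 bp.

2365, 2008, 1268, 1048, 746 bp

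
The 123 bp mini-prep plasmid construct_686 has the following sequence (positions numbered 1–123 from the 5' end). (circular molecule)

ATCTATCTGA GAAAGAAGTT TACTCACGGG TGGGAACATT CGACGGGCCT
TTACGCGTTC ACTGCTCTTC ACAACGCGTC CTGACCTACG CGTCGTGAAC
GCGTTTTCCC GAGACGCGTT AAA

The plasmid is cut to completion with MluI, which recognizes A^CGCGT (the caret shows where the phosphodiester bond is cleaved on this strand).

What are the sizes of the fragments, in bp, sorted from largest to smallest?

MluI sites (ACGCGT) start at positions 53, 74, 88, 99, 114.
MluI cuts after the first base of each site, so after positions 53, 74, 88, 99, 114.
Circular molecule, 5 cuts → 5 fragments:
  54–74 → 21 bp
  75–88 → 14 bp
  89–99 → 11 bp
  100–114 → 15 bp
  115–123 then 1–53 → 9 + 53 = 62 bp
Sorted largest to smallest: 62, 21, 15, 14, 11 bp.

62, 21, 15, 14, 11 bp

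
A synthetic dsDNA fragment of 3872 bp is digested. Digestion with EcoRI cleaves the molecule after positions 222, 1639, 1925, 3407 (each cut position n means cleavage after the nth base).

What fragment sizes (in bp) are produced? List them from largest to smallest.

Linear molecule, 4 cuts → 5 fragments:
  222 − 0 = 222 bp
  1639 − 222 = 1417 bp
  1925 − 1639 = 286 bp
  3407 − 1925 = 1482 bp
  3872 − 3407 = 465 bp
Sorted largest to smallest: 1482, 1417, 465, 286, 222 bp.

1482, 1417, 465, 286, 222 bp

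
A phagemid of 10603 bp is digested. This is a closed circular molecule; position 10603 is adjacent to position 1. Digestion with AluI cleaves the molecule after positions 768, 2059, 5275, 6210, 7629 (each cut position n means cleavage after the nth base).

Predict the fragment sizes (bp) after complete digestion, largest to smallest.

3742, 3216, 1419, 1291, 935 bp

Circular molecule, 5 cuts → 5 fragments:
  2059 − 768 = 1291 bp
  5275 − 2059 = 3216 bp
  6210 − 5275 = 935 bp
  7629 − 6210 = 1419 bp
  wrap: 10603 − 7629 + 768 = 3742 bp
Sorted largest to smallest: 3742, 3216, 1419, 1291, 935 bp.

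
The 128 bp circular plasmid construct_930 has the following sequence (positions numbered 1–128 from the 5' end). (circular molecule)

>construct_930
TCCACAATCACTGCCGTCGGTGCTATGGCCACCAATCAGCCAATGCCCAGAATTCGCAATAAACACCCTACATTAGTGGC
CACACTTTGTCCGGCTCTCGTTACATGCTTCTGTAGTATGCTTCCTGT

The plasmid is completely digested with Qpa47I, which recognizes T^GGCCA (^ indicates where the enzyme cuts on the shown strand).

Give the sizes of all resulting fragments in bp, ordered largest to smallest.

77, 51 bp

Qpa47I sites (TGGCCA) start at positions 26, 77.
Qpa47I cuts after the first base of each site, so after positions 26, 77.
Circular molecule, 2 cuts → 2 fragments:
  27–77 → 51 bp
  78–128 then 1–26 → 51 + 26 = 77 bp
Sorted largest to smallest: 77, 51 bp.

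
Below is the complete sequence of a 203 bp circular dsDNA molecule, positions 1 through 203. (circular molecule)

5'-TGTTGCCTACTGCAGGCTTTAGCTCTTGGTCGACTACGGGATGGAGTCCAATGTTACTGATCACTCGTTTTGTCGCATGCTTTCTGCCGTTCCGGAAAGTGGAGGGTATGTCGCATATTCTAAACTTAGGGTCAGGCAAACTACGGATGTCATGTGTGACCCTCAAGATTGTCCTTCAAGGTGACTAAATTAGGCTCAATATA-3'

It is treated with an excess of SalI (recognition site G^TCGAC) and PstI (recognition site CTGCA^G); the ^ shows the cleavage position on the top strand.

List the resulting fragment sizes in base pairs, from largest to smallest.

188, 15 bp

The SalI site (GTCGAC) starts at position 29.
SalI cuts after the first base of each site, so after position 29.
The PstI site (CTGCAG) starts at position 10.
PstI cuts after base 5 of each site (before the last base), so after position 14.
Combined cut positions: 14, 29.
Circular molecule, 2 cuts → 2 fragments:
  15–29 → 15 bp
  30–203 then 1–14 → 174 + 14 = 188 bp
Sorted largest to smallest: 188, 15 bp.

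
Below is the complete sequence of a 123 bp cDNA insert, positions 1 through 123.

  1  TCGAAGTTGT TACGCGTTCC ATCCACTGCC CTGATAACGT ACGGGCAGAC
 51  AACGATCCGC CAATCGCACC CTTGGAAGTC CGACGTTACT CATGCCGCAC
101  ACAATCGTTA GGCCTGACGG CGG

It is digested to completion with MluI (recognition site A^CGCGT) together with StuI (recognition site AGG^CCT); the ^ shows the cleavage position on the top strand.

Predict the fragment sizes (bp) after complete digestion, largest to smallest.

100, 12, 11 bp

The MluI site (ACGCGT) starts at position 12.
MluI cuts after the first base of each site, so after position 12.
The StuI site (AGGCCT) starts at position 110.
StuI cuts after base 3 of each site, so after position 112.
Combined cut positions: 12, 112.
Linear molecule, 2 cuts → 3 fragments:
  1–12 → 12 bp
  13–112 → 100 bp
  113–123 → 11 bp
Sorted largest to smallest: 100, 12, 11 bp.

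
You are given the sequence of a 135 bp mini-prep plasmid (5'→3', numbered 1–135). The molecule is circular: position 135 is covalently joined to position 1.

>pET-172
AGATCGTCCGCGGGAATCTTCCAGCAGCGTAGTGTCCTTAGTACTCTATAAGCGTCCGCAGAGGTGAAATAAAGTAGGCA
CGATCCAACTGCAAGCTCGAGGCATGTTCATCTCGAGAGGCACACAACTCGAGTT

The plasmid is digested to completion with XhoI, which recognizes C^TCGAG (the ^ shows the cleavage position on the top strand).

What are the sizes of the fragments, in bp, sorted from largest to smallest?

103, 16, 16 bp

XhoI sites (CTCGAG) start at positions 96, 112, 128.
XhoI cuts after the first base of each site, so after positions 96, 112, 128.
Circular molecule, 3 cuts → 3 fragments:
  97–112 → 16 bp
  113–128 → 16 bp
  129–135 then 1–96 → 7 + 96 = 103 bp
Sorted largest to smallest: 103, 16, 16 bp.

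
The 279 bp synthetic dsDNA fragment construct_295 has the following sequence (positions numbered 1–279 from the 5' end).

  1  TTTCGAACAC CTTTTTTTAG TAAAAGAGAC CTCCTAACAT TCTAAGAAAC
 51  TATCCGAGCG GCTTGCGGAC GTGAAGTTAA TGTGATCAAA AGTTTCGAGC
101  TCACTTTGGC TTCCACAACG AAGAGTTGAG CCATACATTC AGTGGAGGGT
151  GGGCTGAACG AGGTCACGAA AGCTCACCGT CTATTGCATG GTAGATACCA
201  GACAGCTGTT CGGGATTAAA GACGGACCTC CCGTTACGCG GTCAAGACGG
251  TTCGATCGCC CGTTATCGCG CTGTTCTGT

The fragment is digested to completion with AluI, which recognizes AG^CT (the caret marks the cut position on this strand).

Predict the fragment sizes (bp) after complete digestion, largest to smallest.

AluI sites (AGCT) start at positions 98, 171, 204.
AluI cuts after base 2 of each site, so after positions 99, 172, 205.
Linear molecule, 3 cuts → 4 fragments:
  1–99 → 99 bp
  100–172 → 73 bp
  173–205 → 33 bp
  206–279 → 74 bp
Sorted largest to smallest: 99, 74, 73, 33 bp.

99, 74, 73, 33 bp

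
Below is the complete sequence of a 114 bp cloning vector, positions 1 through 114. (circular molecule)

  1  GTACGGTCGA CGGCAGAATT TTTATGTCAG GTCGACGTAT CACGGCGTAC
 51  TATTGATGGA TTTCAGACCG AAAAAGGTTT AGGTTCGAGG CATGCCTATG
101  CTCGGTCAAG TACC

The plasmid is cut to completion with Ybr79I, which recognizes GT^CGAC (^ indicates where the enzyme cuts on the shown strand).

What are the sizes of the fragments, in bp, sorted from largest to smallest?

89, 25 bp

Ybr79I sites (GTCGAC) start at positions 6, 31.
Ybr79I cuts after base 2 of each site, so after positions 7, 32.
Circular molecule, 2 cuts → 2 fragments:
  8–32 → 25 bp
  33–114 then 1–7 → 82 + 7 = 89 bp
Sorted largest to smallest: 89, 25 bp.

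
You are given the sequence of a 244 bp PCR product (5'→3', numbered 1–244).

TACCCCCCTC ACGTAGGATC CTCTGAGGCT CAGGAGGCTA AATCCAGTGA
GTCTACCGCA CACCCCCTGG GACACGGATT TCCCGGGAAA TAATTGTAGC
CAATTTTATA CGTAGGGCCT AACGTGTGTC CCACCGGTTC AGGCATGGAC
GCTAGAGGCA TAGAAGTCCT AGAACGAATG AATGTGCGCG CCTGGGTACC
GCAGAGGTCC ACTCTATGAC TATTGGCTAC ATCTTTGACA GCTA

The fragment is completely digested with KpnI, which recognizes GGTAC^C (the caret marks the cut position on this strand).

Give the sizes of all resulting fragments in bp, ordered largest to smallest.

199, 45 bp

The KpnI site (GGTACC) starts at position 195.
KpnI cuts after base 5 of each site (before the last base), so after position 199.
Linear molecule, 1 cut → 2 fragments:
  1–199 → 199 bp
  200–244 → 45 bp
Sorted largest to smallest: 199, 45 bp.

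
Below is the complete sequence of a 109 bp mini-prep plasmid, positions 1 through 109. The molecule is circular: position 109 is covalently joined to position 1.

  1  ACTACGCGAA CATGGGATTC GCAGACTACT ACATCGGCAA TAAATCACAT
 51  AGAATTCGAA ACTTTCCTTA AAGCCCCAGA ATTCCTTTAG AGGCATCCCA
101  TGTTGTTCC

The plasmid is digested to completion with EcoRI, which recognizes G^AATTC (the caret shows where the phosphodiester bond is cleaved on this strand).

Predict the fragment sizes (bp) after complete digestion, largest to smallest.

82, 27 bp

EcoRI sites (GAATTC) start at positions 52, 79.
EcoRI cuts after the first base of each site, so after positions 52, 79.
Circular molecule, 2 cuts → 2 fragments:
  53–79 → 27 bp
  80–109 then 1–52 → 30 + 52 = 82 bp
Sorted largest to smallest: 82, 27 bp.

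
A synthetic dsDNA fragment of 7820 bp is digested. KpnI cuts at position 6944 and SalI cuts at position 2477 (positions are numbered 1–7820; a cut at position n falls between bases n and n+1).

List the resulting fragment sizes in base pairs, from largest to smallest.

4467, 2477, 876 bp

Combined cut positions (sorted): 2477, 6944.
Linear molecule, 2 cuts → 3 fragments:
  2477 − 0 = 2477 bp
  6944 − 2477 = 4467 bp
  7820 − 6944 = 876 bp
Sorted largest to smallest: 4467, 2477, 876 bp.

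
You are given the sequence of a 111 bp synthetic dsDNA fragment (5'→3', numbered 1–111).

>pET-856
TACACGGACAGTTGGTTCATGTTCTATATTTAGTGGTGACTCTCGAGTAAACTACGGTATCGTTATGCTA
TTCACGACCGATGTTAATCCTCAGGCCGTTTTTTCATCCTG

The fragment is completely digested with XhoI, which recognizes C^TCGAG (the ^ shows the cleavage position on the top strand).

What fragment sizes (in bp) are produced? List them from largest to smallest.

69, 42 bp

The XhoI site (CTCGAG) starts at position 42.
XhoI cuts after the first base of each site, so after position 42.
Linear molecule, 1 cut → 2 fragments:
  1–42 → 42 bp
  43–111 → 69 bp
Sorted largest to smallest: 69, 42 bp.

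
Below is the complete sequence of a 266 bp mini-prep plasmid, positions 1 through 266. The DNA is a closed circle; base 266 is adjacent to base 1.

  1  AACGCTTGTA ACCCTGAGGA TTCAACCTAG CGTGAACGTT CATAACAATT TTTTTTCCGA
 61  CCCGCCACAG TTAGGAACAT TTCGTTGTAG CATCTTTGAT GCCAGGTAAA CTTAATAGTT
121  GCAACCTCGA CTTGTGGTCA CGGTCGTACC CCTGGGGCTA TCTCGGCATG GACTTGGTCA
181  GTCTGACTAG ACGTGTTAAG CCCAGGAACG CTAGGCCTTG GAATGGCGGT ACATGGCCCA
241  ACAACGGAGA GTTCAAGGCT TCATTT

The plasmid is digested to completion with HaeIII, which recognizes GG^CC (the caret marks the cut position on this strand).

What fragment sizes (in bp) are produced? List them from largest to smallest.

HaeIII sites (GGCC) start at positions 214, 235.
HaeIII cuts after base 2 of each site, so after positions 215, 236.
Circular molecule, 2 cuts → 2 fragments:
  216–236 → 21 bp
  237–266 then 1–215 → 30 + 215 = 245 bp
Sorted largest to smallest: 245, 21 bp.

245, 21 bp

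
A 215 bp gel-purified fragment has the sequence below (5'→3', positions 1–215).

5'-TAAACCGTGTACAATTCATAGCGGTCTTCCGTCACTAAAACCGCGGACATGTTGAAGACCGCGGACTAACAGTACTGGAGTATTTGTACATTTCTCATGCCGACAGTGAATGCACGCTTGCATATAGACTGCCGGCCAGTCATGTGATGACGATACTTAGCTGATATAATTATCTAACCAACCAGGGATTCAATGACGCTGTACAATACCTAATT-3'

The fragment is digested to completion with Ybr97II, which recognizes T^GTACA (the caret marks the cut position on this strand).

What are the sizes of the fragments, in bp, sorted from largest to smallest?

115, 77, 15, 8 bp

Ybr97II sites (TGTACA) start at positions 8, 85, 200.
Ybr97II cuts after the first base of each site, so after positions 8, 85, 200.
Linear molecule, 3 cuts → 4 fragments:
  1–8 → 8 bp
  9–85 → 77 bp
  86–200 → 115 bp
  201–215 → 15 bp
Sorted largest to smallest: 115, 77, 15, 8 bp.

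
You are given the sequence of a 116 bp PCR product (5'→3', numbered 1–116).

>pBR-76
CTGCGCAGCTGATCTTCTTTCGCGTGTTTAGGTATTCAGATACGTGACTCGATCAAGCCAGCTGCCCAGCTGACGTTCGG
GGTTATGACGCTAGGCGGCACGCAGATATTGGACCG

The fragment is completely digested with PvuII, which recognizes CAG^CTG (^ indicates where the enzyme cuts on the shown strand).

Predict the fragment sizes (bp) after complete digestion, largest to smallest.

53, 47, 8, 8 bp

PvuII sites (CAGCTG) start at positions 6, 59, 67.
PvuII cuts after base 3 of each site, so after positions 8, 61, 69.
Linear molecule, 3 cuts → 4 fragments:
  1–8 → 8 bp
  9–61 → 53 bp
  62–69 → 8 bp
  70–116 → 47 bp
Sorted largest to smallest: 53, 47, 8, 8 bp.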